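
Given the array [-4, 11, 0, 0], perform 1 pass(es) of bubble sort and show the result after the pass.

After pass 1: [-4, 0, 0, 11] (2 swaps)
Total swaps: 2


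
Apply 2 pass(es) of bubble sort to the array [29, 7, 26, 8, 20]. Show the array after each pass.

After pass 1: [7, 26, 8, 20, 29] (4 swaps)
After pass 2: [7, 8, 20, 26, 29] (2 swaps)
Total swaps: 6


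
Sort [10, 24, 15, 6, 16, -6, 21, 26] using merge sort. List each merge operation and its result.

Divide and conquer:
  Merge [10] + [24] -> [10, 24]
  Merge [15] + [6] -> [6, 15]
  Merge [10, 24] + [6, 15] -> [6, 10, 15, 24]
  Merge [16] + [-6] -> [-6, 16]
  Merge [21] + [26] -> [21, 26]
  Merge [-6, 16] + [21, 26] -> [-6, 16, 21, 26]
  Merge [6, 10, 15, 24] + [-6, 16, 21, 26] -> [-6, 6, 10, 15, 16, 21, 24, 26]


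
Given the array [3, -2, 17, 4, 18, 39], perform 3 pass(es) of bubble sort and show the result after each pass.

After pass 1: [-2, 3, 4, 17, 18, 39] (2 swaps)
After pass 2: [-2, 3, 4, 17, 18, 39] (0 swaps)
After pass 3: [-2, 3, 4, 17, 18, 39] (0 swaps)
Total swaps: 2


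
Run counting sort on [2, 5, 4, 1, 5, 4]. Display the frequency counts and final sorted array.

Count array: [0, 1, 1, 0, 2, 2]
(count[i] = number of elements equal to i)
Cumulative count: [0, 1, 2, 2, 4, 6]
Sorted: [1, 2, 4, 4, 5, 5]


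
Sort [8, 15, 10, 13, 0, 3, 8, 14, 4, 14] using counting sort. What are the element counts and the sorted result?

Count array: [1, 0, 0, 1, 1, 0, 0, 0, 2, 0, 1, 0, 0, 1, 2, 1]
(count[i] = number of elements equal to i)
Cumulative count: [1, 1, 1, 2, 3, 3, 3, 3, 5, 5, 6, 6, 6, 7, 9, 10]
Sorted: [0, 3, 4, 8, 8, 10, 13, 14, 14, 15]


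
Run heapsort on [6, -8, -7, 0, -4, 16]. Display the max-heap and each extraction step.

Build heap: [16, 0, 6, -8, -4, -7]
Extract 16: [6, 0, -7, -8, -4, 16]
Extract 6: [0, -4, -7, -8, 6, 16]
Extract 0: [-4, -8, -7, 0, 6, 16]
Extract -4: [-7, -8, -4, 0, 6, 16]
Extract -7: [-8, -7, -4, 0, 6, 16]


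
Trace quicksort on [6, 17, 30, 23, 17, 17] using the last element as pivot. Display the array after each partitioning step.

Partition 1: pivot=17 at index 3 -> [6, 17, 17, 17, 30, 23]
Partition 2: pivot=17 at index 2 -> [6, 17, 17, 17, 30, 23]
Partition 3: pivot=17 at index 1 -> [6, 17, 17, 17, 30, 23]
Partition 4: pivot=23 at index 4 -> [6, 17, 17, 17, 23, 30]


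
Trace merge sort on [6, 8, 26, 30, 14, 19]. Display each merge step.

Divide and conquer:
  Merge [8] + [26] -> [8, 26]
  Merge [6] + [8, 26] -> [6, 8, 26]
  Merge [14] + [19] -> [14, 19]
  Merge [30] + [14, 19] -> [14, 19, 30]
  Merge [6, 8, 26] + [14, 19, 30] -> [6, 8, 14, 19, 26, 30]


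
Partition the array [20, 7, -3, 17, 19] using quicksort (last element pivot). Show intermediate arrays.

Partition 1: pivot=19 at index 3 -> [7, -3, 17, 19, 20]
Partition 2: pivot=17 at index 2 -> [7, -3, 17, 19, 20]
Partition 3: pivot=-3 at index 0 -> [-3, 7, 17, 19, 20]


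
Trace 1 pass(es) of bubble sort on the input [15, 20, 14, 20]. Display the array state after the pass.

After pass 1: [15, 14, 20, 20] (1 swaps)
Total swaps: 1


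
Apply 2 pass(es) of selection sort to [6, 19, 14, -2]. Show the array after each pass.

Pass 1: Select minimum -2 at index 3, swap -> [-2, 19, 14, 6]
Pass 2: Select minimum 6 at index 3, swap -> [-2, 6, 14, 19]


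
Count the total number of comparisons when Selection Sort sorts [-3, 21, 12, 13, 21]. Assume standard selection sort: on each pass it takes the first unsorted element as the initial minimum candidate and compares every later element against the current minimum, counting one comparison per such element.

Pass 1: scan indices 1..4 for the minimum = 4 comparison(s); min is -3, place at index 0 -> [-3, 21, 12, 13, 21]
Pass 2: scan indices 2..4 for the minimum = 3 comparison(s); min is 12, place at index 1 -> [-3, 12, 21, 13, 21]
Pass 3: scan indices 3..4 for the minimum = 2 comparison(s); min is 13, place at index 2 -> [-3, 12, 13, 21, 21]
Pass 4: scan indices 4..4 for the minimum = 1 comparison(s); min is 21, place at index 3 -> [-3, 12, 13, 21, 21]
Selection sort always scans the whole unsorted suffix, so the count is (n-1) + (n-2) + ... + 1 = n(n-1)/2 = 5*4/2 = 10 regardless of the input order.
Total comparisons: 4 + 3 + 2 + 1 = 10


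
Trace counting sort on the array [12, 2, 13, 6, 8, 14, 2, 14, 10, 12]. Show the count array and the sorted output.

Count array: [0, 0, 2, 0, 0, 0, 1, 0, 1, 0, 1, 0, 2, 1, 2]
(count[i] = number of elements equal to i)
Cumulative count: [0, 0, 2, 2, 2, 2, 3, 3, 4, 4, 5, 5, 7, 8, 10]
Sorted: [2, 2, 6, 8, 10, 12, 12, 13, 14, 14]


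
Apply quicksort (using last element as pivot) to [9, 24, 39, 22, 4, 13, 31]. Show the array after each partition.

Partition 1: pivot=31 at index 5 -> [9, 24, 22, 4, 13, 31, 39]
Partition 2: pivot=13 at index 2 -> [9, 4, 13, 24, 22, 31, 39]
Partition 3: pivot=4 at index 0 -> [4, 9, 13, 24, 22, 31, 39]
Partition 4: pivot=22 at index 3 -> [4, 9, 13, 22, 24, 31, 39]


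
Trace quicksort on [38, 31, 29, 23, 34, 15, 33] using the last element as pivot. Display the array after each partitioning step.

Partition 1: pivot=33 at index 4 -> [31, 29, 23, 15, 33, 38, 34]
Partition 2: pivot=15 at index 0 -> [15, 29, 23, 31, 33, 38, 34]
Partition 3: pivot=31 at index 3 -> [15, 29, 23, 31, 33, 38, 34]
Partition 4: pivot=23 at index 1 -> [15, 23, 29, 31, 33, 38, 34]
Partition 5: pivot=34 at index 5 -> [15, 23, 29, 31, 33, 34, 38]


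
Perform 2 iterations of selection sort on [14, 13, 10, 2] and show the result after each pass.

Pass 1: Select minimum 2 at index 3, swap -> [2, 13, 10, 14]
Pass 2: Select minimum 10 at index 2, swap -> [2, 10, 13, 14]


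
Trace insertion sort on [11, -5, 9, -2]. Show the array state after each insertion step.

First element 11 is already 'sorted'
Insert -5: shifted 1 elements -> [-5, 11, 9, -2]
Insert 9: shifted 1 elements -> [-5, 9, 11, -2]
Insert -2: shifted 2 elements -> [-5, -2, 9, 11]


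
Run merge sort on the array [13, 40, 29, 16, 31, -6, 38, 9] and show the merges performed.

Divide and conquer:
  Merge [13] + [40] -> [13, 40]
  Merge [29] + [16] -> [16, 29]
  Merge [13, 40] + [16, 29] -> [13, 16, 29, 40]
  Merge [31] + [-6] -> [-6, 31]
  Merge [38] + [9] -> [9, 38]
  Merge [-6, 31] + [9, 38] -> [-6, 9, 31, 38]
  Merge [13, 16, 29, 40] + [-6, 9, 31, 38] -> [-6, 9, 13, 16, 29, 31, 38, 40]


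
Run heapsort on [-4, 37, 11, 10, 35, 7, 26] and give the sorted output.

Build heap: [37, 35, 26, 10, -4, 7, 11]
Extract 37: [35, 11, 26, 10, -4, 7, 37]
Extract 35: [26, 11, 7, 10, -4, 35, 37]
Extract 26: [11, 10, 7, -4, 26, 35, 37]
Extract 11: [10, -4, 7, 11, 26, 35, 37]
Extract 10: [7, -4, 10, 11, 26, 35, 37]
Extract 7: [-4, 7, 10, 11, 26, 35, 37]


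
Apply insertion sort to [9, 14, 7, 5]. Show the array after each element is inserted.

First element 9 is already 'sorted'
Insert 14: shifted 0 elements -> [9, 14, 7, 5]
Insert 7: shifted 2 elements -> [7, 9, 14, 5]
Insert 5: shifted 3 elements -> [5, 7, 9, 14]


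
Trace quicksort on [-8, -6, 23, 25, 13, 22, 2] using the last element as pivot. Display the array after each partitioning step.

Partition 1: pivot=2 at index 2 -> [-8, -6, 2, 25, 13, 22, 23]
Partition 2: pivot=-6 at index 1 -> [-8, -6, 2, 25, 13, 22, 23]
Partition 3: pivot=23 at index 5 -> [-8, -6, 2, 13, 22, 23, 25]
Partition 4: pivot=22 at index 4 -> [-8, -6, 2, 13, 22, 23, 25]


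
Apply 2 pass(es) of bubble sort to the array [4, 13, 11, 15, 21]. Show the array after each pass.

After pass 1: [4, 11, 13, 15, 21] (1 swaps)
After pass 2: [4, 11, 13, 15, 21] (0 swaps)
Total swaps: 1


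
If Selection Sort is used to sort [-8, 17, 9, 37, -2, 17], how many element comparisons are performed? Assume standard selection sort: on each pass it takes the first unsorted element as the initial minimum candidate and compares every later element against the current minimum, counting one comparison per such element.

Pass 1: scan indices 1..5 for the minimum = 5 comparison(s); min is -8, place at index 0 -> [-8, 17, 9, 37, -2, 17]
Pass 2: scan indices 2..5 for the minimum = 4 comparison(s); min is -2, place at index 1 -> [-8, -2, 9, 37, 17, 17]
Pass 3: scan indices 3..5 for the minimum = 3 comparison(s); min is 9, place at index 2 -> [-8, -2, 9, 37, 17, 17]
Pass 4: scan indices 4..5 for the minimum = 2 comparison(s); min is 17, place at index 3 -> [-8, -2, 9, 17, 37, 17]
Pass 5: scan indices 5..5 for the minimum = 1 comparison(s); min is 17, place at index 4 -> [-8, -2, 9, 17, 17, 37]
Selection sort always scans the whole unsorted suffix, so the count is (n-1) + (n-2) + ... + 1 = n(n-1)/2 = 6*5/2 = 15 regardless of the input order.
Total comparisons: 5 + 4 + 3 + 2 + 1 = 15


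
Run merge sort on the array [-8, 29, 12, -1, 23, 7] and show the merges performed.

Divide and conquer:
  Merge [29] + [12] -> [12, 29]
  Merge [-8] + [12, 29] -> [-8, 12, 29]
  Merge [23] + [7] -> [7, 23]
  Merge [-1] + [7, 23] -> [-1, 7, 23]
  Merge [-8, 12, 29] + [-1, 7, 23] -> [-8, -1, 7, 12, 23, 29]


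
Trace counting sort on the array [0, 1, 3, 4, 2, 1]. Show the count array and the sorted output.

Count array: [1, 2, 1, 1, 1]
(count[i] = number of elements equal to i)
Cumulative count: [1, 3, 4, 5, 6]
Sorted: [0, 1, 1, 2, 3, 4]


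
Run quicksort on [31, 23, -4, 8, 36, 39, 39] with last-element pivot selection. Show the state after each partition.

Partition 1: pivot=39 at index 6 -> [31, 23, -4, 8, 36, 39, 39]
Partition 2: pivot=39 at index 5 -> [31, 23, -4, 8, 36, 39, 39]
Partition 3: pivot=36 at index 4 -> [31, 23, -4, 8, 36, 39, 39]
Partition 4: pivot=8 at index 1 -> [-4, 8, 31, 23, 36, 39, 39]
Partition 5: pivot=23 at index 2 -> [-4, 8, 23, 31, 36, 39, 39]


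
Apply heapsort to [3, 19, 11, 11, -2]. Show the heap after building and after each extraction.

Build heap: [19, 11, 11, 3, -2]
Extract 19: [11, 3, 11, -2, 19]
Extract 11: [11, 3, -2, 11, 19]
Extract 11: [3, -2, 11, 11, 19]
Extract 3: [-2, 3, 11, 11, 19]


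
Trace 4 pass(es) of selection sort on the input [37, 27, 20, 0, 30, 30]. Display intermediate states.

Pass 1: Select minimum 0 at index 3, swap -> [0, 27, 20, 37, 30, 30]
Pass 2: Select minimum 20 at index 2, swap -> [0, 20, 27, 37, 30, 30]
Pass 3: Select minimum 27 at index 2, swap -> [0, 20, 27, 37, 30, 30]
Pass 4: Select minimum 30 at index 4, swap -> [0, 20, 27, 30, 37, 30]


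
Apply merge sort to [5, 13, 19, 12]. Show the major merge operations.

Divide and conquer:
  Merge [5] + [13] -> [5, 13]
  Merge [19] + [12] -> [12, 19]
  Merge [5, 13] + [12, 19] -> [5, 12, 13, 19]


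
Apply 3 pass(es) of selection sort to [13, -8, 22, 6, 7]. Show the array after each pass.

Pass 1: Select minimum -8 at index 1, swap -> [-8, 13, 22, 6, 7]
Pass 2: Select minimum 6 at index 3, swap -> [-8, 6, 22, 13, 7]
Pass 3: Select minimum 7 at index 4, swap -> [-8, 6, 7, 13, 22]


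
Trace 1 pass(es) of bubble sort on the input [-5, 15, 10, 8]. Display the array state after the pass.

After pass 1: [-5, 10, 8, 15] (2 swaps)
Total swaps: 2


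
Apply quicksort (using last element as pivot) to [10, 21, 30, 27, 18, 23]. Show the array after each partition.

Partition 1: pivot=23 at index 3 -> [10, 21, 18, 23, 30, 27]
Partition 2: pivot=18 at index 1 -> [10, 18, 21, 23, 30, 27]
Partition 3: pivot=27 at index 4 -> [10, 18, 21, 23, 27, 30]


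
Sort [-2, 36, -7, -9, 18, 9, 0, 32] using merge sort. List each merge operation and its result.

Divide and conquer:
  Merge [-2] + [36] -> [-2, 36]
  Merge [-7] + [-9] -> [-9, -7]
  Merge [-2, 36] + [-9, -7] -> [-9, -7, -2, 36]
  Merge [18] + [9] -> [9, 18]
  Merge [0] + [32] -> [0, 32]
  Merge [9, 18] + [0, 32] -> [0, 9, 18, 32]
  Merge [-9, -7, -2, 36] + [0, 9, 18, 32] -> [-9, -7, -2, 0, 9, 18, 32, 36]


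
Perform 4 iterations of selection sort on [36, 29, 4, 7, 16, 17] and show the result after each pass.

Pass 1: Select minimum 4 at index 2, swap -> [4, 29, 36, 7, 16, 17]
Pass 2: Select minimum 7 at index 3, swap -> [4, 7, 36, 29, 16, 17]
Pass 3: Select minimum 16 at index 4, swap -> [4, 7, 16, 29, 36, 17]
Pass 4: Select minimum 17 at index 5, swap -> [4, 7, 16, 17, 36, 29]


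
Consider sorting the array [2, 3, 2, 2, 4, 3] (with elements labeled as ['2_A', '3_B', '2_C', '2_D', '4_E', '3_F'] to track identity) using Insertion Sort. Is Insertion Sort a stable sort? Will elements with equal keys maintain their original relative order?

Trace Insertion Sort on the labeled array (the key is the number; the letter only tracks identity):
  Insert 3_B at index 1: [2_A, 3_B, 2_C, 2_D, 4_E, 3_F]
  Insert 2_C at index 1: [2_A, 2_C, 3_B, 2_D, 4_E, 3_F]
  Insert 2_D at index 2: [2_A, 2_C, 2_D, 3_B, 4_E, 3_F]
  Insert 4_E at index 4: [2_A, 2_C, 2_D, 3_B, 4_E, 3_F]
  Insert 3_F at index 4: [2_A, 2_C, 2_D, 3_B, 3_F, 4_E]
Final order: [2_A, 2_C, 2_D, 3_B, 3_F, 4_E]
Equal keys:
  value 2: originally 2_A, 2_C, 2_D; after sorting 2_A, 2_C, 2_D -> order preserved
  value 3: originally 3_B, 3_F; after sorting 3_B, 3_F -> order preserved
All equal keys kept their original relative order. Insertion Sort is stable: elements are shifted only while they are strictly greater than the key, so a key is inserted after any equal elements already placed.
Answer: Stable


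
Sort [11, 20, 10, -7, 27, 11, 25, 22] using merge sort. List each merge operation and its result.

Divide and conquer:
  Merge [11] + [20] -> [11, 20]
  Merge [10] + [-7] -> [-7, 10]
  Merge [11, 20] + [-7, 10] -> [-7, 10, 11, 20]
  Merge [27] + [11] -> [11, 27]
  Merge [25] + [22] -> [22, 25]
  Merge [11, 27] + [22, 25] -> [11, 22, 25, 27]
  Merge [-7, 10, 11, 20] + [11, 22, 25, 27] -> [-7, 10, 11, 11, 20, 22, 25, 27]


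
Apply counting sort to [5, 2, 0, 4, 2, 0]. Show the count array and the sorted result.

Count array: [2, 0, 2, 0, 1, 1]
(count[i] = number of elements equal to i)
Cumulative count: [2, 2, 4, 4, 5, 6]
Sorted: [0, 0, 2, 2, 4, 5]


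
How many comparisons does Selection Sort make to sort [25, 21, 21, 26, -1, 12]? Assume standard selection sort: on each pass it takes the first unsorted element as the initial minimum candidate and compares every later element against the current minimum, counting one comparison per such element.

Pass 1: scan indices 1..5 for the minimum = 5 comparison(s); min is -1, place at index 0 -> [-1, 21, 21, 26, 25, 12]
Pass 2: scan indices 2..5 for the minimum = 4 comparison(s); min is 12, place at index 1 -> [-1, 12, 21, 26, 25, 21]
Pass 3: scan indices 3..5 for the minimum = 3 comparison(s); min is 21, place at index 2 -> [-1, 12, 21, 26, 25, 21]
Pass 4: scan indices 4..5 for the minimum = 2 comparison(s); min is 21, place at index 3 -> [-1, 12, 21, 21, 25, 26]
Pass 5: scan indices 5..5 for the minimum = 1 comparison(s); min is 25, place at index 4 -> [-1, 12, 21, 21, 25, 26]
Selection sort always scans the whole unsorted suffix, so the count is (n-1) + (n-2) + ... + 1 = n(n-1)/2 = 6*5/2 = 15 regardless of the input order.
Total comparisons: 5 + 4 + 3 + 2 + 1 = 15


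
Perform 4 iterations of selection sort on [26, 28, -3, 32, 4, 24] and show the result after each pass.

Pass 1: Select minimum -3 at index 2, swap -> [-3, 28, 26, 32, 4, 24]
Pass 2: Select minimum 4 at index 4, swap -> [-3, 4, 26, 32, 28, 24]
Pass 3: Select minimum 24 at index 5, swap -> [-3, 4, 24, 32, 28, 26]
Pass 4: Select minimum 26 at index 5, swap -> [-3, 4, 24, 26, 28, 32]


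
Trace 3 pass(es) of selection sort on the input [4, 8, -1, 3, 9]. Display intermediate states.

Pass 1: Select minimum -1 at index 2, swap -> [-1, 8, 4, 3, 9]
Pass 2: Select minimum 3 at index 3, swap -> [-1, 3, 4, 8, 9]
Pass 3: Select minimum 4 at index 2, swap -> [-1, 3, 4, 8, 9]


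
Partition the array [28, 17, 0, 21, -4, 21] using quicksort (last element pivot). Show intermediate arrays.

Partition 1: pivot=21 at index 4 -> [17, 0, 21, -4, 21, 28]
Partition 2: pivot=-4 at index 0 -> [-4, 0, 21, 17, 21, 28]
Partition 3: pivot=17 at index 2 -> [-4, 0, 17, 21, 21, 28]


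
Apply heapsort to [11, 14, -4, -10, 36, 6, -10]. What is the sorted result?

Build heap: [36, 14, 6, -10, 11, -4, -10]
Extract 36: [14, 11, 6, -10, -10, -4, 36]
Extract 14: [11, -4, 6, -10, -10, 14, 36]
Extract 11: [6, -4, -10, -10, 11, 14, 36]
Extract 6: [-4, -10, -10, 6, 11, 14, 36]
Extract -4: [-10, -10, -4, 6, 11, 14, 36]
Extract -10: [-10, -10, -4, 6, 11, 14, 36]


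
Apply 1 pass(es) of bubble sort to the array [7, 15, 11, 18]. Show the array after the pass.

After pass 1: [7, 11, 15, 18] (1 swaps)
Total swaps: 1


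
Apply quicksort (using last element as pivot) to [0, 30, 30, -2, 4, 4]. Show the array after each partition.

Partition 1: pivot=4 at index 3 -> [0, -2, 4, 4, 30, 30]
Partition 2: pivot=4 at index 2 -> [0, -2, 4, 4, 30, 30]
Partition 3: pivot=-2 at index 0 -> [-2, 0, 4, 4, 30, 30]
Partition 4: pivot=30 at index 5 -> [-2, 0, 4, 4, 30, 30]


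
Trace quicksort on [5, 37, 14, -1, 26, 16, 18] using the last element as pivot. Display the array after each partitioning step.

Partition 1: pivot=18 at index 4 -> [5, 14, -1, 16, 18, 37, 26]
Partition 2: pivot=16 at index 3 -> [5, 14, -1, 16, 18, 37, 26]
Partition 3: pivot=-1 at index 0 -> [-1, 14, 5, 16, 18, 37, 26]
Partition 4: pivot=5 at index 1 -> [-1, 5, 14, 16, 18, 37, 26]
Partition 5: pivot=26 at index 5 -> [-1, 5, 14, 16, 18, 26, 37]


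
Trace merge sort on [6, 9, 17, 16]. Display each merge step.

Divide and conquer:
  Merge [6] + [9] -> [6, 9]
  Merge [17] + [16] -> [16, 17]
  Merge [6, 9] + [16, 17] -> [6, 9, 16, 17]


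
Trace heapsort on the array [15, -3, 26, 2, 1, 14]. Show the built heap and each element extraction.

Build heap: [26, 2, 15, -3, 1, 14]
Extract 26: [15, 2, 14, -3, 1, 26]
Extract 15: [14, 2, 1, -3, 15, 26]
Extract 14: [2, -3, 1, 14, 15, 26]
Extract 2: [1, -3, 2, 14, 15, 26]
Extract 1: [-3, 1, 2, 14, 15, 26]


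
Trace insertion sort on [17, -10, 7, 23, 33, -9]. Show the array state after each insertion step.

First element 17 is already 'sorted'
Insert -10: shifted 1 elements -> [-10, 17, 7, 23, 33, -9]
Insert 7: shifted 1 elements -> [-10, 7, 17, 23, 33, -9]
Insert 23: shifted 0 elements -> [-10, 7, 17, 23, 33, -9]
Insert 33: shifted 0 elements -> [-10, 7, 17, 23, 33, -9]
Insert -9: shifted 4 elements -> [-10, -9, 7, 17, 23, 33]


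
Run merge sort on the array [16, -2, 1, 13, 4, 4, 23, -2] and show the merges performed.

Divide and conquer:
  Merge [16] + [-2] -> [-2, 16]
  Merge [1] + [13] -> [1, 13]
  Merge [-2, 16] + [1, 13] -> [-2, 1, 13, 16]
  Merge [4] + [4] -> [4, 4]
  Merge [23] + [-2] -> [-2, 23]
  Merge [4, 4] + [-2, 23] -> [-2, 4, 4, 23]
  Merge [-2, 1, 13, 16] + [-2, 4, 4, 23] -> [-2, -2, 1, 4, 4, 13, 16, 23]


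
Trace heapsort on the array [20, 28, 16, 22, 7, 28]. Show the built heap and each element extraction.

Build heap: [28, 22, 28, 20, 7, 16]
Extract 28: [28, 22, 16, 20, 7, 28]
Extract 28: [22, 20, 16, 7, 28, 28]
Extract 22: [20, 7, 16, 22, 28, 28]
Extract 20: [16, 7, 20, 22, 28, 28]
Extract 16: [7, 16, 20, 22, 28, 28]


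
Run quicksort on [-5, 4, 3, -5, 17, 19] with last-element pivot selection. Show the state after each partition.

Partition 1: pivot=19 at index 5 -> [-5, 4, 3, -5, 17, 19]
Partition 2: pivot=17 at index 4 -> [-5, 4, 3, -5, 17, 19]
Partition 3: pivot=-5 at index 1 -> [-5, -5, 3, 4, 17, 19]
Partition 4: pivot=4 at index 3 -> [-5, -5, 3, 4, 17, 19]


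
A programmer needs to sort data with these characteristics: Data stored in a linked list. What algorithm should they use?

Best choice: Merge sort
Reason: Merge sort doesn't require random access; can be done in O(1) extra space for linked lists


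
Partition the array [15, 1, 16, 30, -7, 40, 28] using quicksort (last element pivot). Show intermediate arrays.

Partition 1: pivot=28 at index 4 -> [15, 1, 16, -7, 28, 40, 30]
Partition 2: pivot=-7 at index 0 -> [-7, 1, 16, 15, 28, 40, 30]
Partition 3: pivot=15 at index 2 -> [-7, 1, 15, 16, 28, 40, 30]
Partition 4: pivot=30 at index 5 -> [-7, 1, 15, 16, 28, 30, 40]


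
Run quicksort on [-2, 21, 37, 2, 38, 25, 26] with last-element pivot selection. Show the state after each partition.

Partition 1: pivot=26 at index 4 -> [-2, 21, 2, 25, 26, 37, 38]
Partition 2: pivot=25 at index 3 -> [-2, 21, 2, 25, 26, 37, 38]
Partition 3: pivot=2 at index 1 -> [-2, 2, 21, 25, 26, 37, 38]
Partition 4: pivot=38 at index 6 -> [-2, 2, 21, 25, 26, 37, 38]


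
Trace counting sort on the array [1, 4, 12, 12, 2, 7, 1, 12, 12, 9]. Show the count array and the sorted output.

Count array: [0, 2, 1, 0, 1, 0, 0, 1, 0, 1, 0, 0, 4]
(count[i] = number of elements equal to i)
Cumulative count: [0, 2, 3, 3, 4, 4, 4, 5, 5, 6, 6, 6, 10]
Sorted: [1, 1, 2, 4, 7, 9, 12, 12, 12, 12]


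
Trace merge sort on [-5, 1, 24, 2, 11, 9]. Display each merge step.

Divide and conquer:
  Merge [1] + [24] -> [1, 24]
  Merge [-5] + [1, 24] -> [-5, 1, 24]
  Merge [11] + [9] -> [9, 11]
  Merge [2] + [9, 11] -> [2, 9, 11]
  Merge [-5, 1, 24] + [2, 9, 11] -> [-5, 1, 2, 9, 11, 24]


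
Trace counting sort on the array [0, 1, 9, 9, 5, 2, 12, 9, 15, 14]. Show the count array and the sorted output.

Count array: [1, 1, 1, 0, 0, 1, 0, 0, 0, 3, 0, 0, 1, 0, 1, 1]
(count[i] = number of elements equal to i)
Cumulative count: [1, 2, 3, 3, 3, 4, 4, 4, 4, 7, 7, 7, 8, 8, 9, 10]
Sorted: [0, 1, 2, 5, 9, 9, 9, 12, 14, 15]


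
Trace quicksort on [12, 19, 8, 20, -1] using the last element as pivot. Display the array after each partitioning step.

Partition 1: pivot=-1 at index 0 -> [-1, 19, 8, 20, 12]
Partition 2: pivot=12 at index 2 -> [-1, 8, 12, 20, 19]
Partition 3: pivot=19 at index 3 -> [-1, 8, 12, 19, 20]


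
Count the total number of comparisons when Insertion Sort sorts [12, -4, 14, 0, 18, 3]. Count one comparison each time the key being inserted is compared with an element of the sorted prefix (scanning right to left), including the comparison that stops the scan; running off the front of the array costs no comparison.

Insert -4: 12 > -4 (shift), reached front = 1 comparison(s) -> [-4, 12, 14, 0, 18, 3]
Insert 14: 12 <= 14 (stop) = 1 comparison(s) -> [-4, 12, 14, 0, 18, 3]
Insert 0: 14 > 0 (shift), 12 > 0 (shift), -4 <= 0 (stop) = 3 comparison(s) -> [-4, 0, 12, 14, 18, 3]
Insert 18: 14 <= 18 (stop) = 1 comparison(s) -> [-4, 0, 12, 14, 18, 3]
Insert 3: 18 > 3 (shift), 14 > 3 (shift), 12 > 3 (shift), 0 <= 3 (stop) = 4 comparison(s) -> [-4, 0, 3, 12, 14, 18]
Total comparisons: 1 + 1 + 3 + 1 + 4 = 10


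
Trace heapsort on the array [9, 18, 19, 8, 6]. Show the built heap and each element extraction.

Build heap: [19, 18, 9, 8, 6]
Extract 19: [18, 8, 9, 6, 19]
Extract 18: [9, 8, 6, 18, 19]
Extract 9: [8, 6, 9, 18, 19]
Extract 8: [6, 8, 9, 18, 19]


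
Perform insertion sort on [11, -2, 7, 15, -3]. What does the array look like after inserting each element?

First element 11 is already 'sorted'
Insert -2: shifted 1 elements -> [-2, 11, 7, 15, -3]
Insert 7: shifted 1 elements -> [-2, 7, 11, 15, -3]
Insert 15: shifted 0 elements -> [-2, 7, 11, 15, -3]
Insert -3: shifted 4 elements -> [-3, -2, 7, 11, 15]


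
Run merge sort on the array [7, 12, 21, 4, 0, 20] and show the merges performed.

Divide and conquer:
  Merge [12] + [21] -> [12, 21]
  Merge [7] + [12, 21] -> [7, 12, 21]
  Merge [0] + [20] -> [0, 20]
  Merge [4] + [0, 20] -> [0, 4, 20]
  Merge [7, 12, 21] + [0, 4, 20] -> [0, 4, 7, 12, 20, 21]


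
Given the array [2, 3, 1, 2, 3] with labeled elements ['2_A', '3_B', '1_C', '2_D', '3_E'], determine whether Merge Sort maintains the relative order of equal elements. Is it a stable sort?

Trace Merge Sort on the labeled array (the key is the number; the letter only tracks identity):
  Merge [2_A] + [3_B] -> [2_A, 3_B]
  Merge [2_D] + [3_E] -> [2_D, 3_E]
  Merge [1_C] + [2_D, 3_E] -> [1_C, 2_D, 3_E]
  Merge [2_A, 3_B] + [1_C, 2_D, 3_E] -> [1_C, 2_A, 2_D, 3_B, 3_E]
Final order: [1_C, 2_A, 2_D, 3_B, 3_E]
Equal keys:
  value 2: originally 2_A, 2_D; after sorting 2_A, 2_D -> order preserved
  value 3: originally 3_B, 3_E; after sorting 3_B, 3_E -> order preserved
All equal keys kept their original relative order. Merge Sort is stable: when the heads of the two halves are equal the merge takes from the left half first.
Answer: Stable


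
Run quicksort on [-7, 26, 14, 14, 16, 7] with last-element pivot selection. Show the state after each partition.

Partition 1: pivot=7 at index 1 -> [-7, 7, 14, 14, 16, 26]
Partition 2: pivot=26 at index 5 -> [-7, 7, 14, 14, 16, 26]
Partition 3: pivot=16 at index 4 -> [-7, 7, 14, 14, 16, 26]
Partition 4: pivot=14 at index 3 -> [-7, 7, 14, 14, 16, 26]


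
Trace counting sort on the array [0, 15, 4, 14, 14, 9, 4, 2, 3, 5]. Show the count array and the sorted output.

Count array: [1, 0, 1, 1, 2, 1, 0, 0, 0, 1, 0, 0, 0, 0, 2, 1]
(count[i] = number of elements equal to i)
Cumulative count: [1, 1, 2, 3, 5, 6, 6, 6, 6, 7, 7, 7, 7, 7, 9, 10]
Sorted: [0, 2, 3, 4, 4, 5, 9, 14, 14, 15]


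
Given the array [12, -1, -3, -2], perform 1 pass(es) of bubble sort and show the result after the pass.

After pass 1: [-1, -3, -2, 12] (3 swaps)
Total swaps: 3


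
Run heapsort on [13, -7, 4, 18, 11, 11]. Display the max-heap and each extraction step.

Build heap: [18, 13, 11, -7, 11, 4]
Extract 18: [13, 11, 11, -7, 4, 18]
Extract 13: [11, 4, 11, -7, 13, 18]
Extract 11: [11, 4, -7, 11, 13, 18]
Extract 11: [4, -7, 11, 11, 13, 18]
Extract 4: [-7, 4, 11, 11, 13, 18]


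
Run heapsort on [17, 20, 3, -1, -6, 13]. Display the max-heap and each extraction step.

Build heap: [20, 17, 13, -1, -6, 3]
Extract 20: [17, 3, 13, -1, -6, 20]
Extract 17: [13, 3, -6, -1, 17, 20]
Extract 13: [3, -1, -6, 13, 17, 20]
Extract 3: [-1, -6, 3, 13, 17, 20]
Extract -1: [-6, -1, 3, 13, 17, 20]


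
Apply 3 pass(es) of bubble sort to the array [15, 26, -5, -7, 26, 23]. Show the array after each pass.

After pass 1: [15, -5, -7, 26, 23, 26] (3 swaps)
After pass 2: [-5, -7, 15, 23, 26, 26] (3 swaps)
After pass 3: [-7, -5, 15, 23, 26, 26] (1 swaps)
Total swaps: 7


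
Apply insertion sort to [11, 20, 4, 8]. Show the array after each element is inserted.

First element 11 is already 'sorted'
Insert 20: shifted 0 elements -> [11, 20, 4, 8]
Insert 4: shifted 2 elements -> [4, 11, 20, 8]
Insert 8: shifted 2 elements -> [4, 8, 11, 20]


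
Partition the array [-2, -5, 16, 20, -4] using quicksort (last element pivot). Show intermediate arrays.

Partition 1: pivot=-4 at index 1 -> [-5, -4, 16, 20, -2]
Partition 2: pivot=-2 at index 2 -> [-5, -4, -2, 20, 16]
Partition 3: pivot=16 at index 3 -> [-5, -4, -2, 16, 20]


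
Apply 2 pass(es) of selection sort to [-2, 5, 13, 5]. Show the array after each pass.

Pass 1: Select minimum -2 at index 0, swap -> [-2, 5, 13, 5]
Pass 2: Select minimum 5 at index 1, swap -> [-2, 5, 13, 5]


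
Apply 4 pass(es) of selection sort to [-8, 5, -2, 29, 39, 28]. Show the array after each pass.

Pass 1: Select minimum -8 at index 0, swap -> [-8, 5, -2, 29, 39, 28]
Pass 2: Select minimum -2 at index 2, swap -> [-8, -2, 5, 29, 39, 28]
Pass 3: Select minimum 5 at index 2, swap -> [-8, -2, 5, 29, 39, 28]
Pass 4: Select minimum 28 at index 5, swap -> [-8, -2, 5, 28, 39, 29]


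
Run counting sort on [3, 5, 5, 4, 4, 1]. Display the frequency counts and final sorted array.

Count array: [0, 1, 0, 1, 2, 2]
(count[i] = number of elements equal to i)
Cumulative count: [0, 1, 1, 2, 4, 6]
Sorted: [1, 3, 4, 4, 5, 5]


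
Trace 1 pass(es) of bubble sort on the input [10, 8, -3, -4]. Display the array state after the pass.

After pass 1: [8, -3, -4, 10] (3 swaps)
Total swaps: 3


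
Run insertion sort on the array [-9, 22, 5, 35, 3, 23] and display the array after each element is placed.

First element -9 is already 'sorted'
Insert 22: shifted 0 elements -> [-9, 22, 5, 35, 3, 23]
Insert 5: shifted 1 elements -> [-9, 5, 22, 35, 3, 23]
Insert 35: shifted 0 elements -> [-9, 5, 22, 35, 3, 23]
Insert 3: shifted 3 elements -> [-9, 3, 5, 22, 35, 23]
Insert 23: shifted 1 elements -> [-9, 3, 5, 22, 23, 35]


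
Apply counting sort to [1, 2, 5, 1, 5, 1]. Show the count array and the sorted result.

Count array: [0, 3, 1, 0, 0, 2]
(count[i] = number of elements equal to i)
Cumulative count: [0, 3, 4, 4, 4, 6]
Sorted: [1, 1, 1, 2, 5, 5]


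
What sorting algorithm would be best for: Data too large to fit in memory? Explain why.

Best choice: External merge sort
Reason: Minimizes disk I/O by sequential reads/writes


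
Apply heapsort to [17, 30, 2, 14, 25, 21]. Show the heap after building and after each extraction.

Build heap: [30, 25, 21, 14, 17, 2]
Extract 30: [25, 17, 21, 14, 2, 30]
Extract 25: [21, 17, 2, 14, 25, 30]
Extract 21: [17, 14, 2, 21, 25, 30]
Extract 17: [14, 2, 17, 21, 25, 30]
Extract 14: [2, 14, 17, 21, 25, 30]


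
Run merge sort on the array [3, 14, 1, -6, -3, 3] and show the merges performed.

Divide and conquer:
  Merge [14] + [1] -> [1, 14]
  Merge [3] + [1, 14] -> [1, 3, 14]
  Merge [-3] + [3] -> [-3, 3]
  Merge [-6] + [-3, 3] -> [-6, -3, 3]
  Merge [1, 3, 14] + [-6, -3, 3] -> [-6, -3, 1, 3, 3, 14]


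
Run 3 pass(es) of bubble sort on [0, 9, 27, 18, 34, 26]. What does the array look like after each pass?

After pass 1: [0, 9, 18, 27, 26, 34] (2 swaps)
After pass 2: [0, 9, 18, 26, 27, 34] (1 swaps)
After pass 3: [0, 9, 18, 26, 27, 34] (0 swaps)
Total swaps: 3


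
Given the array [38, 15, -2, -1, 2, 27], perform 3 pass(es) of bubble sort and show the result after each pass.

After pass 1: [15, -2, -1, 2, 27, 38] (5 swaps)
After pass 2: [-2, -1, 2, 15, 27, 38] (3 swaps)
After pass 3: [-2, -1, 2, 15, 27, 38] (0 swaps)
Total swaps: 8


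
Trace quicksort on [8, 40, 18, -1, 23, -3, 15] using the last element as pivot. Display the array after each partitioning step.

Partition 1: pivot=15 at index 3 -> [8, -1, -3, 15, 23, 18, 40]
Partition 2: pivot=-3 at index 0 -> [-3, -1, 8, 15, 23, 18, 40]
Partition 3: pivot=8 at index 2 -> [-3, -1, 8, 15, 23, 18, 40]
Partition 4: pivot=40 at index 6 -> [-3, -1, 8, 15, 23, 18, 40]
Partition 5: pivot=18 at index 4 -> [-3, -1, 8, 15, 18, 23, 40]


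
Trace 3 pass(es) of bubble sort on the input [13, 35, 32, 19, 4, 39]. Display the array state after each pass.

After pass 1: [13, 32, 19, 4, 35, 39] (3 swaps)
After pass 2: [13, 19, 4, 32, 35, 39] (2 swaps)
After pass 3: [13, 4, 19, 32, 35, 39] (1 swaps)
Total swaps: 6


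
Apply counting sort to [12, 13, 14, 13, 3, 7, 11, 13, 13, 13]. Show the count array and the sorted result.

Count array: [0, 0, 0, 1, 0, 0, 0, 1, 0, 0, 0, 1, 1, 5, 1]
(count[i] = number of elements equal to i)
Cumulative count: [0, 0, 0, 1, 1, 1, 1, 2, 2, 2, 2, 3, 4, 9, 10]
Sorted: [3, 7, 11, 12, 13, 13, 13, 13, 13, 14]


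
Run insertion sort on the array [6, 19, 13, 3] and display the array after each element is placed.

First element 6 is already 'sorted'
Insert 19: shifted 0 elements -> [6, 19, 13, 3]
Insert 13: shifted 1 elements -> [6, 13, 19, 3]
Insert 3: shifted 3 elements -> [3, 6, 13, 19]


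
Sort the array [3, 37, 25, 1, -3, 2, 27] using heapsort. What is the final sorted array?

Build heap: [37, 3, 27, 1, -3, 2, 25]
Extract 37: [27, 3, 25, 1, -3, 2, 37]
Extract 27: [25, 3, 2, 1, -3, 27, 37]
Extract 25: [3, 1, 2, -3, 25, 27, 37]
Extract 3: [2, 1, -3, 3, 25, 27, 37]
Extract 2: [1, -3, 2, 3, 25, 27, 37]
Extract 1: [-3, 1, 2, 3, 25, 27, 37]


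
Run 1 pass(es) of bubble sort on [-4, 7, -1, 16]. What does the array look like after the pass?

After pass 1: [-4, -1, 7, 16] (1 swaps)
Total swaps: 1


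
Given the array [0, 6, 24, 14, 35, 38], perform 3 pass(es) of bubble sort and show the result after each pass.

After pass 1: [0, 6, 14, 24, 35, 38] (1 swaps)
After pass 2: [0, 6, 14, 24, 35, 38] (0 swaps)
After pass 3: [0, 6, 14, 24, 35, 38] (0 swaps)
Total swaps: 1


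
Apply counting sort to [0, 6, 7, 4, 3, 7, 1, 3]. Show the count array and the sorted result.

Count array: [1, 1, 0, 2, 1, 0, 1, 2]
(count[i] = number of elements equal to i)
Cumulative count: [1, 2, 2, 4, 5, 5, 6, 8]
Sorted: [0, 1, 3, 3, 4, 6, 7, 7]


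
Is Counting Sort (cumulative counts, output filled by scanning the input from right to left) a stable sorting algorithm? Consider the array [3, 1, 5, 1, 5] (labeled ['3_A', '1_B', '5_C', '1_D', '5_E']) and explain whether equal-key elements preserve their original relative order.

Trace Counting Sort on the labeled array (the key is the number; the letter only tracks identity):
  Counts for values 0..5: [0, 2, 0, 1, 0, 2]
  Cumulative counts: [0, 2, 2, 3, 3, 5]
  Scan right to left: place 5_E at output index 4
  Scan right to left: place 1_D at output index 1
  Scan right to left: place 5_C at output index 3
  Scan right to left: place 1_B at output index 0
  Scan right to left: place 3_A at output index 2
  Output: [1_B, 1_D, 3_A, 5_C, 5_E]
Equal keys:
  value 1: originally 1_B, 1_D; after sorting 1_B, 1_D -> order preserved
  value 5: originally 5_C, 5_E; after sorting 5_C, 5_E -> order preserved
All equal keys kept their original relative order. Counting Sort is stable: scanning the input right to left with decreasing cumulative counts places later duplicates at later output positions.
Answer: Stable


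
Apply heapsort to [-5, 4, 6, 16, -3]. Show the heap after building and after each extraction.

Build heap: [16, 4, 6, -5, -3]
Extract 16: [6, 4, -3, -5, 16]
Extract 6: [4, -5, -3, 6, 16]
Extract 4: [-3, -5, 4, 6, 16]
Extract -3: [-5, -3, 4, 6, 16]


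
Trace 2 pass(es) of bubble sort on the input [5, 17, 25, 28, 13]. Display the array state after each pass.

After pass 1: [5, 17, 25, 13, 28] (1 swaps)
After pass 2: [5, 17, 13, 25, 28] (1 swaps)
Total swaps: 2


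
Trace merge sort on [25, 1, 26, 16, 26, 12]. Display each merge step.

Divide and conquer:
  Merge [1] + [26] -> [1, 26]
  Merge [25] + [1, 26] -> [1, 25, 26]
  Merge [26] + [12] -> [12, 26]
  Merge [16] + [12, 26] -> [12, 16, 26]
  Merge [1, 25, 26] + [12, 16, 26] -> [1, 12, 16, 25, 26, 26]


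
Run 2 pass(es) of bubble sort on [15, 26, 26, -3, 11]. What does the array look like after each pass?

After pass 1: [15, 26, -3, 11, 26] (2 swaps)
After pass 2: [15, -3, 11, 26, 26] (2 swaps)
Total swaps: 4


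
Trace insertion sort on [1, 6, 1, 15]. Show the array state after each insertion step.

First element 1 is already 'sorted'
Insert 6: shifted 0 elements -> [1, 6, 1, 15]
Insert 1: shifted 1 elements -> [1, 1, 6, 15]
Insert 15: shifted 0 elements -> [1, 1, 6, 15]


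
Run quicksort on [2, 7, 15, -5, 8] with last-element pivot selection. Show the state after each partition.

Partition 1: pivot=8 at index 3 -> [2, 7, -5, 8, 15]
Partition 2: pivot=-5 at index 0 -> [-5, 7, 2, 8, 15]
Partition 3: pivot=2 at index 1 -> [-5, 2, 7, 8, 15]


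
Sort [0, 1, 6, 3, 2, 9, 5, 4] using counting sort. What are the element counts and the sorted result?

Count array: [1, 1, 1, 1, 1, 1, 1, 0, 0, 1]
(count[i] = number of elements equal to i)
Cumulative count: [1, 2, 3, 4, 5, 6, 7, 7, 7, 8]
Sorted: [0, 1, 2, 3, 4, 5, 6, 9]


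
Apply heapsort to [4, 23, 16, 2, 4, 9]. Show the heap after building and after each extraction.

Build heap: [23, 4, 16, 2, 4, 9]
Extract 23: [16, 4, 9, 2, 4, 23]
Extract 16: [9, 4, 4, 2, 16, 23]
Extract 9: [4, 2, 4, 9, 16, 23]
Extract 4: [4, 2, 4, 9, 16, 23]
Extract 4: [2, 4, 4, 9, 16, 23]


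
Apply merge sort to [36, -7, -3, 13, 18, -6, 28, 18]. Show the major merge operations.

Divide and conquer:
  Merge [36] + [-7] -> [-7, 36]
  Merge [-3] + [13] -> [-3, 13]
  Merge [-7, 36] + [-3, 13] -> [-7, -3, 13, 36]
  Merge [18] + [-6] -> [-6, 18]
  Merge [28] + [18] -> [18, 28]
  Merge [-6, 18] + [18, 28] -> [-6, 18, 18, 28]
  Merge [-7, -3, 13, 36] + [-6, 18, 18, 28] -> [-7, -6, -3, 13, 18, 18, 28, 36]


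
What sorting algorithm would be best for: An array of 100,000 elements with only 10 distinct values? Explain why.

Best choice: 3-way quicksort or Counting sort
Reason: 3-way (Dutch national flag) partitioning groups every copy of the pivot together, so with only d=10 distinct keys quicksort finishes in O(n log d) expected time, which is effectively linear; counting sort runs in O(n + k) where k is the size of the key range (not the number of distinct values), so it is linear when the 10 values are integers drawn from a small known range


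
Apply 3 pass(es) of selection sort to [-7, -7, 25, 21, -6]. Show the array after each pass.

Pass 1: Select minimum -7 at index 0, swap -> [-7, -7, 25, 21, -6]
Pass 2: Select minimum -7 at index 1, swap -> [-7, -7, 25, 21, -6]
Pass 3: Select minimum -6 at index 4, swap -> [-7, -7, -6, 21, 25]


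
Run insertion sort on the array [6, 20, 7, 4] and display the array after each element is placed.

First element 6 is already 'sorted'
Insert 20: shifted 0 elements -> [6, 20, 7, 4]
Insert 7: shifted 1 elements -> [6, 7, 20, 4]
Insert 4: shifted 3 elements -> [4, 6, 7, 20]


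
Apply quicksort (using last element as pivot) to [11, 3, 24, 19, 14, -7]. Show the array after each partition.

Partition 1: pivot=-7 at index 0 -> [-7, 3, 24, 19, 14, 11]
Partition 2: pivot=11 at index 2 -> [-7, 3, 11, 19, 14, 24]
Partition 3: pivot=24 at index 5 -> [-7, 3, 11, 19, 14, 24]
Partition 4: pivot=14 at index 3 -> [-7, 3, 11, 14, 19, 24]


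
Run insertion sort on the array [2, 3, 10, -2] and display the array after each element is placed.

First element 2 is already 'sorted'
Insert 3: shifted 0 elements -> [2, 3, 10, -2]
Insert 10: shifted 0 elements -> [2, 3, 10, -2]
Insert -2: shifted 3 elements -> [-2, 2, 3, 10]


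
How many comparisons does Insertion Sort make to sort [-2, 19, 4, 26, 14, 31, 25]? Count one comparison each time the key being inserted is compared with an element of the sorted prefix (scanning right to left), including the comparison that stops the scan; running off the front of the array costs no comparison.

Insert 19: -2 <= 19 (stop) = 1 comparison(s) -> [-2, 19, 4, 26, 14, 31, 25]
Insert 4: 19 > 4 (shift), -2 <= 4 (stop) = 2 comparison(s) -> [-2, 4, 19, 26, 14, 31, 25]
Insert 26: 19 <= 26 (stop) = 1 comparison(s) -> [-2, 4, 19, 26, 14, 31, 25]
Insert 14: 26 > 14 (shift), 19 > 14 (shift), 4 <= 14 (stop) = 3 comparison(s) -> [-2, 4, 14, 19, 26, 31, 25]
Insert 31: 26 <= 31 (stop) = 1 comparison(s) -> [-2, 4, 14, 19, 26, 31, 25]
Insert 25: 31 > 25 (shift), 26 > 25 (shift), 19 <= 25 (stop) = 3 comparison(s) -> [-2, 4, 14, 19, 25, 26, 31]
Total comparisons: 1 + 2 + 1 + 3 + 1 + 3 = 11


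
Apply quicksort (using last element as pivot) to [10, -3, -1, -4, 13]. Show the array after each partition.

Partition 1: pivot=13 at index 4 -> [10, -3, -1, -4, 13]
Partition 2: pivot=-4 at index 0 -> [-4, -3, -1, 10, 13]
Partition 3: pivot=10 at index 3 -> [-4, -3, -1, 10, 13]
Partition 4: pivot=-1 at index 2 -> [-4, -3, -1, 10, 13]


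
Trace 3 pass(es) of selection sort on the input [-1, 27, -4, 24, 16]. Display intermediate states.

Pass 1: Select minimum -4 at index 2, swap -> [-4, 27, -1, 24, 16]
Pass 2: Select minimum -1 at index 2, swap -> [-4, -1, 27, 24, 16]
Pass 3: Select minimum 16 at index 4, swap -> [-4, -1, 16, 24, 27]


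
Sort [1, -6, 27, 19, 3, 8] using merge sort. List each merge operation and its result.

Divide and conquer:
  Merge [-6] + [27] -> [-6, 27]
  Merge [1] + [-6, 27] -> [-6, 1, 27]
  Merge [3] + [8] -> [3, 8]
  Merge [19] + [3, 8] -> [3, 8, 19]
  Merge [-6, 1, 27] + [3, 8, 19] -> [-6, 1, 3, 8, 19, 27]


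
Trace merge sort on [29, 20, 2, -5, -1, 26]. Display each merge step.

Divide and conquer:
  Merge [20] + [2] -> [2, 20]
  Merge [29] + [2, 20] -> [2, 20, 29]
  Merge [-1] + [26] -> [-1, 26]
  Merge [-5] + [-1, 26] -> [-5, -1, 26]
  Merge [2, 20, 29] + [-5, -1, 26] -> [-5, -1, 2, 20, 26, 29]


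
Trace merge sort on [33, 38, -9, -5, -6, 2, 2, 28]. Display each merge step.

Divide and conquer:
  Merge [33] + [38] -> [33, 38]
  Merge [-9] + [-5] -> [-9, -5]
  Merge [33, 38] + [-9, -5] -> [-9, -5, 33, 38]
  Merge [-6] + [2] -> [-6, 2]
  Merge [2] + [28] -> [2, 28]
  Merge [-6, 2] + [2, 28] -> [-6, 2, 2, 28]
  Merge [-9, -5, 33, 38] + [-6, 2, 2, 28] -> [-9, -6, -5, 2, 2, 28, 33, 38]
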